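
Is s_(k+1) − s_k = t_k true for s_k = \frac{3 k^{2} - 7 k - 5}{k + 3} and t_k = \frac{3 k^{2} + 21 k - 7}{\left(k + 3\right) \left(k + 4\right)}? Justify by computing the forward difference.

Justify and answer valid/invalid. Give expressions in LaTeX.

Valid — Δs_k = t_k.

s_(k+1) = (3*k**2 - k - 9)/(k + 4)
s_(k+1) − s_k = (3*k**2 + 21*k - 7)/(k**2 + 7*k + 12)
(s_(k+1) − s_k) − t_k = 0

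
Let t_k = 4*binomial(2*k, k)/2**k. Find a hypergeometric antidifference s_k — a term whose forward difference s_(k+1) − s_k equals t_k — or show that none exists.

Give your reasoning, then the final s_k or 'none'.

The ratio is (2*k + 1)/(k + 1).
Take A(k)=2*k + 1, B(k)=k + 1, C(k)=1.
Need (2*k + 1)·f(k+1) − (k)·f(k) = 1.
Bound: deg f ≤ -1.
deg f ≤ -1 is impossible — no certificate.

no hypergeometric antidifference exists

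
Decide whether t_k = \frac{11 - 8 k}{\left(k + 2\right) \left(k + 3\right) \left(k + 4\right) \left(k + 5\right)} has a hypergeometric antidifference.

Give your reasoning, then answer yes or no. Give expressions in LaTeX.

The ratio is (k + 2)*(8*k - 3)/((k + 6)*(8*k - 11)).
A = k + 2, B = k + 6, C = k - 11/8.
Need (k + 2)·f(k+1) − (k + 5)·f(k) = k - 11/8.
deg f ≤ 3 (via 1,1,1).
Solve for f: f(k) = -k*(k**2 + 9*k + 122)/192 (degree 3 ≤ 3).
Then R = B(k−1)f/C = -k*(k + 5)*(k**2 + 9*k + 122)/(24*(8*k - 11)), so s_k = R(k)·t_k = k*(k**2 + 9*k + 122)/(24*(k + 2)*(k + 3)*(k + 4)).
Δs = (11 - 8*k)/(k**4 + 14*k**3 + 71*k**2 + 154*k + 120), as required.

Yes. s_k = \frac{k \left(k^{2} + 9 k + 122\right)}{24 \left(k + 2\right) \left(k + 3\right) \left(k + 4\right)}.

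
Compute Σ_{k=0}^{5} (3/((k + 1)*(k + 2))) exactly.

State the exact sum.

Σ = 18/7

Step 1: r(k) = (k + 1)/(k + 3).
A = k + 1, B = k + 3, C = 1.
Set up (k + 1)·f(k+1) − (k + 2)·f(k) − (1) = 0.
d = 1 from the (1,1,0) case.
A polynomial solution: f(k) = k.
R(k) = B(k−1)·f(k)/C(k) = k*(k + 2); s_k = R·t_k = 3*k/(k + 1).
s_(k+1) − s_k = 3/(k**2 + 3*k + 2) = t_k.
Telescoping: Σ = s_(6) − s_(0) = 18/7 − (0) = 18/7.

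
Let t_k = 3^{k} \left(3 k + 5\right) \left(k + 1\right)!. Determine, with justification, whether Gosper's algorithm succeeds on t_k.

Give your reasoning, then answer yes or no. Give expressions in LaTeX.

Ratio r(k) = 3*(k + 2)*(3*k + 8)/(3*k + 5).
A = 3*k + 6, B = 1, C = k + 5/3.
Set up (3*k + 6)·f(k+1) − (1)·f(k) − (k + 5/3) = 0.
Bound: deg f ≤ 0.
Coefficient equations give f(k) = 1/3.
Then R = B(k−1)f/C = 1/(3*k + 5), so s_k = R(k)·t_k = 3**k*factorial(k + 1).
Check: Δs_k = 3**k*(3*k + 5)*factorial(k + 1). ✓

Yes. s_k = 3^{k} \left(k + 1\right)!.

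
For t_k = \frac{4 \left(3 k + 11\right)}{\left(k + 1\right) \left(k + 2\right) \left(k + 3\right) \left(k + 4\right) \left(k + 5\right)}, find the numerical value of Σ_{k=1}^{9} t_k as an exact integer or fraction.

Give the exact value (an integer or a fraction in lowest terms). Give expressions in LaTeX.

Σ = 101/770

Step 1: r(k) = (k + 1)*(3*k + 14)/((k + 6)*(3*k + 11)).
Gosper form: A/B · C(k+1)/C(k) with A=k + 1, B=k + 6, C=k + 11/3.
Set up (k + 1)·f(k+1) − (k + 5)·f(k) − (k + 11/3) = 0.
Bound: deg f ≤ 4.
Match coefficients ⇒ f(k) = k*(k + 3)*(k**2 + 7*k + 14)/24.
So s_k = (B(k−1)f/C)·t_k = (k*(k + 3)*(k + 5)*(k**2 + 7*k + 14)/(8*(3*k + 11)))·t_k = k*(k**2 + 7*k + 14)/(2*(k**3 + 7*k**2 + 14*k + 8)).
Verify: 4*(3*k + 11)/(k**5 + 15*k**4 + 85*k**3 + 225*k**2 + 274*k + 120) matches t_k.
Evaluate s at k=10 and k=1: 115/231 and 11/30; difference 101/770.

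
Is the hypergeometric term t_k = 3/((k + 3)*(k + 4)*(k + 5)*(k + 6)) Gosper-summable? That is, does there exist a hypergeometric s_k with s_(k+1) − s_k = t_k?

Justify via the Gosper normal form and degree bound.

Yes. s_k = k*(k**2 + 12*k + 47)/(60*(k + 3)*(k + 4)*(k + 5)).

Step 1: r(k) = (k + 3)/(k + 7).
Normal form (A,B,C) = (k + 3, k + 7, 1).
Key eq: (k + 3)·f(k+1) = (k + 6)·f(k) + (1).
Degrees (1,1,0) ⇒ d ≤ 3.
Coefficient equations give f(k) = k*(k**2 + 12*k + 47)/180.
R(k) = B(k−1)·f(k)/C(k) = k*(k + 6)*(k**2 + 12*k + 47)/180; s_k = R·t_k = k*(k**2 + 12*k + 47)/(60*(k + 3)*(k + 4)*(k + 5)).
s_(k+1) − s_k = 3/(k**4 + 18*k**3 + 119*k**2 + 342*k + 360) = t_k.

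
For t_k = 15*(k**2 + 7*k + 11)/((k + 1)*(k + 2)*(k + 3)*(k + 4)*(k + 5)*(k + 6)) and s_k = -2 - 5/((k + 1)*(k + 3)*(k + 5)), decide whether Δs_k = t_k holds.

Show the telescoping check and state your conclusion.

valid (s_(k+1) − s_k reduces to t_k)

s_(k+1) = -2 - 5/((k + 2)*(k + 4)*(k + 6))
s_(k+1) − s_k = 15*(k**2 + 7*k + 11)/(k**6 + 21*k**5 + 175*k**4 + 735*k**3 + 1624*k**2 + 1764*k + 720)
(s_(k+1) − s_k) − t_k = 0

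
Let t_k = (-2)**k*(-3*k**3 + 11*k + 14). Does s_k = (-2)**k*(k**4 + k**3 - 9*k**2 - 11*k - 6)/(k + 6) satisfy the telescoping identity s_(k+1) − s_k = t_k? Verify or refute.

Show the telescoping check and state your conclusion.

Invalid: residual (-2)**k*(9*k**4 + 57*k**3 - 39*k**2 - 249*k - 258)/(k**2 + 13*k + 42) ≠ 0.

s_(k+1) = (-2)**(k + 1)*(k**4 + 5*k**3 - 22*k - 24)/(k + 7)
s_(k+1) − s_k = (-2)**k*(-3*k**5 - 30*k**4 - 58*k**3 + 118*k**2 + 395*k + 330)/(k**2 + 13*k + 42)
(s_(k+1) − s_k) − t_k = (-2)**k*(9*k**4 + 57*k**3 - 39*k**2 - 249*k - 258)/(k**2 + 13*k + 42)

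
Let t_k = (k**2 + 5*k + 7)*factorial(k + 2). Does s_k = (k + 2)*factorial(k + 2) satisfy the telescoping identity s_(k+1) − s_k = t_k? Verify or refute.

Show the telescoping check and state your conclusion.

s_(k+1) = (k + 3)*factorial(k + 3)
s_(k+1) − s_k = (k**2 + 5*k + 7)*factorial(k + 2)
(s_(k+1) − s_k) − t_k = 0

Valid — Δs_k = t_k.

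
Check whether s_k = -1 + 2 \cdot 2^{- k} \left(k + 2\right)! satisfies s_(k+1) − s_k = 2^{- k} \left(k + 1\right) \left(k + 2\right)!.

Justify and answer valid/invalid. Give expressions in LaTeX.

s_(k+1) = 2*2**(-k - 1)*factorial(k + 3) - 1
s_(k+1) − s_k = (k + 1)*factorial(k + 2)/2**k
(s_(k+1) − s_k) − t_k = 0

valid; difference matches t_k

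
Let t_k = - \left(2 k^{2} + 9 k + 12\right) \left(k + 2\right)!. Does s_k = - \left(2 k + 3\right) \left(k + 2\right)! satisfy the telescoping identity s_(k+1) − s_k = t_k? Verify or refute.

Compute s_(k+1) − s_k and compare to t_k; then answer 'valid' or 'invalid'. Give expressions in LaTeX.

s_(k+1) = -(2*k + 5)*factorial(k + 3)
s_(k+1) − s_k = -(2*k**2 + 9*k + 12)*factorial(k + 2)
(s_(k+1) − s_k) − t_k = 0

Valid — Δs_k = t_k.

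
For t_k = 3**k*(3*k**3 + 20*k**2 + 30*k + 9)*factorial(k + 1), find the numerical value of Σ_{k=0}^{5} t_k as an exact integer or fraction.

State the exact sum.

Step 1: r(k) = 3*(3*k**4 + 35*k**3 + 137*k**2 + 220*k + 124)/(3*k**3 + 20*k**2 + 30*k + 9).
So A=3*k + 6 and B=1, with C=k**3 + 20*k**2/3 + 10*k + 3.
Set up (3*k + 6)·f(k+1) − (1)·f(k) − (k**3 + 20*k**2/3 + 10*k + 3) = 0.
Bound: deg f ≤ 2.
Solving with deg f ≤ 2: f(k) = (k**2 + 3*k - 3)/3.
Then R = B(k−1)f/C = (k**2 + 3*k - 3)/(3*k**3 + 20*k**2 + 30*k + 9), so s_k = R(k)·t_k = 3**k*(k**2 + 3*k - 3)*factorial(k + 1).
Δs = 3**k*(3*k**3 + 20*k**2 + 30*k + 9)*factorial(k + 1), as required.
Telescoping: Σ = s_(6) − s_(0) = 187382160 − (-3) = 187382163.

Σ = 187382163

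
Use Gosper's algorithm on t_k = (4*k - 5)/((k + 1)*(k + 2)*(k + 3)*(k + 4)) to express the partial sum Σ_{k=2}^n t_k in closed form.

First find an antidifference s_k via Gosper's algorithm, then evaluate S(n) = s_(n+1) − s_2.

S(n) = (n**3 + 9*n**2 - 14*n + 4)/(20*(n**3 + 9*n**2 + 26*n + 24))

r(k) = (k + 1)*(4*k - 1)/((k + 5)*(4*k - 5)) after simplifying.
So A=k + 1 and B=k + 5, with C=k - 5/4.
Set up (k + 1)·f(k+1) − (k + 4)·f(k) − (k - 5/4) = 0.
d = 3 from the (1,1,1) case.
Solving with deg f ≤ 3: f(k) = -k*(k**2 + 6*k + 23)/24.
Then R = B(k−1)f/C = -k*(k + 4)*(k**2 + 6*k + 23)/(6*(4*k - 5)), so s_k = R(k)·t_k = k*(-k**2 - 6*k - 23)/(6*(k + 1)*(k + 2)*(k + 3)).
Verify: (4*k - 5)/(k**4 + 10*k**3 + 35*k**2 + 50*k + 24) matches t_k.
Evaluate: s_(n+1) = (-n**3 - 9*n**2 - 38*n - 30)/(6*(n**3 + 9*n**2 + 26*n + 24)); subtract s_(2) = -13/60 ⇒ S(n) = (n**3 + 9*n**2 - 14*n + 4)/(20*(n**3 + 9*n**2 + 26*n + 24)).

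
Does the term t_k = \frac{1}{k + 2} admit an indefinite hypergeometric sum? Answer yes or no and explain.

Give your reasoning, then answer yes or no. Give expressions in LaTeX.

No — key equation has no polynomial f.

The ratio is (k + 2)/(k + 3).
So A=k + 2 and B=k + 3, with C=1.
Set up (k + 2)·f(k+1) − (k + 2)·f(k) − (1) = 0.
From deg A=1, deg B=1, deg C=0: d=0.
Put f(k) = c0: A·f(k+1) − B(k−1)·f(k) − C = -1; need -1 = 0 — inconsistent ⇒ no f, not summable.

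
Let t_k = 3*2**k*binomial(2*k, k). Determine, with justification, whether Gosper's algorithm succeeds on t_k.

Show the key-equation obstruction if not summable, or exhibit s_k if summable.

Ratio r(k) = 4*(2*k + 1)/(k + 1).
A = 8*k + 4, B = k + 1, C = 1.
f must satisfy (8*k + 4)·f(k+1) − (k)·f(k) = 1.
Bound: deg f ≤ -1.
deg f ≤ -1 is impossible — no certificate.

No; the degree bound rules out any f.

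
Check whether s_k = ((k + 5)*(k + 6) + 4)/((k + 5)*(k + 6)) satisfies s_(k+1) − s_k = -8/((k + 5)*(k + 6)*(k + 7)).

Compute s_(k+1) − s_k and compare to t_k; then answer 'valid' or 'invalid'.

s_(k+1) = ((k + 6)*(k + 7) + 4)/((k + 6)*(k + 7))
s_(k+1) − s_k = -8/(k**3 + 18*k**2 + 107*k + 210)
(s_(k+1) − s_k) − t_k = 0

Valid — Δs_k = t_k.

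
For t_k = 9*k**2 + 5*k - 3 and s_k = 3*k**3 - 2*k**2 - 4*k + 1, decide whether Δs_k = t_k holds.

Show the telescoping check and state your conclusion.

valid; difference matches t_k

s_(k+1) = 3*k**3 + 7*k**2 + k - 2
s_(k+1) − s_k = 9*k**2 + 5*k - 3
(s_(k+1) − s_k) − t_k = 0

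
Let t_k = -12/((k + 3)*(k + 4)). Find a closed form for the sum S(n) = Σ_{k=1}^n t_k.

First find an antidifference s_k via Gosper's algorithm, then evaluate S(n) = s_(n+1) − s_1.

S(n) = -3*n/(n + 4)

Compute t_(k+1)/t_k: get (k + 3)/(k + 5).
A = k + 3, B = k + 5, C = 1.
f must satisfy (k + 3)·f(k+1) − (k + 4)·f(k) = 1.
deg f ≤ 1 (via 1,1,0).
Match coefficients ⇒ f(k) = k/3.
R(k) = B(k−1)·f(k)/C(k) = k*(k + 4)/3; s_k = R·t_k = -4*k/(k + 3).
Δs = -12/(k**2 + 7*k + 12), as required.
Σ_(k=1)^n t_k = s_(n+1) − s_(1) = (4*(-n - 1)/(n + 4)) − (-1), i.e. -3*n/(n + 4).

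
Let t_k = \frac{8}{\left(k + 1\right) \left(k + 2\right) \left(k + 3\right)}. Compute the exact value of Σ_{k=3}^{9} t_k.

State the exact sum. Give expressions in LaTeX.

t_(k+1)/t_k = (k + 1)/(k + 4).
So A=k + 1 and B=k + 4, with C=1.
Key eq: (k + 1)·f(k+1) = (k + 3)·f(k) + (1).
Bound: deg f ≤ 2.
Coefficient equations give f(k) = k*(k + 3)/4.
Get s_k = R·t_k = 2*k*(k + 3)/((k + 1)*(k + 2)) with R(k) = B(k−1)f(k)/C(k) = k*(k + 3)**2/4.
s_(k+1) − s_k = 8/(k**3 + 6*k**2 + 11*k + 6) = t_k.
Σ_(k=3)^(9) t_k = s_(10) − s_(3) = 65/33 − (9/5) = 28/165.

Σ = 28/165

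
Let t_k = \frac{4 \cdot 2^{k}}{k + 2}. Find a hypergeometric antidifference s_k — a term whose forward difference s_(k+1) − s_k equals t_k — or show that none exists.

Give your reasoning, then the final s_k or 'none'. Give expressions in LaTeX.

no hypergeometric antidifference exists

Ratio r(k) = 2*(k + 2)/(k + 3).
Factor: A=2*k + 4; B=k + 3; C=1.
f must satisfy (2*k + 4)·f(k+1) − (k + 2)·f(k) = 1.
deg f ≤ -1 (via 1,1,0).
deg f ≤ -1 is impossible — no certificate.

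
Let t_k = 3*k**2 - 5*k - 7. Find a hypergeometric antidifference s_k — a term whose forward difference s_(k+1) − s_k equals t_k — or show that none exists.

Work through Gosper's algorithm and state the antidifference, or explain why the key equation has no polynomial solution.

Step 1: r(k) = (3*k**2 + k - 9)/(3*k**2 - 5*k - 7).
Factor: A=1; B=1; C=k**2 - 5*k/3 - 7/3.
Need (1)·f(k+1) − (1)·f(k) = k**2 - 5*k/3 - 7/3.
From deg A=0, deg B=0, deg C=2: d=3.
Solving with deg f ≤ 3: f(k) = k*(k**2 - 4*k - 4)/3.
R(k) = B(k−1)·f(k)/C(k) = k*(k**2 - 4*k - 4)/(3*k**2 - 5*k - 7); s_k = R·t_k = k*(k**2 - 4*k - 4).
Check: Δs_k = 3*k**2 - 5*k - 7. ✓

s_k = k*(k**2 - 4*k - 4)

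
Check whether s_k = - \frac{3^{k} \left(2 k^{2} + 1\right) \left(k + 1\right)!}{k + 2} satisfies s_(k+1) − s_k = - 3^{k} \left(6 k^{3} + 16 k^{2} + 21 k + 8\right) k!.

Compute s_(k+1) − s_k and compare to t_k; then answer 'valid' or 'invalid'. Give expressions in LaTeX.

s_(k+1) = -3**(k + 1)*(2*k**2 + 4*k + 3)*factorial(k + 2)/(k + 3)
s_(k+1) − s_k = -3**k*(6*k**4 + 34*k**3 + 75*k**2 + 83*k + 33)*factorial(k + 1)/((k + 2)*(k + 3))
(s_(k+1) − s_k) − t_k = 3**k*(6*k**4 + 28*k**3 + 51*k**2 + 50*k + 15)*factorial(k)/((k + 2)*(k + 3))

Invalid: residual \frac{3^{k} \left(6 k^{4} + 28 k^{3} + 51 k^{2} + 50 k + 15\right) k!}{\left(k + 2\right) \left(k + 3\right)} ≠ 0.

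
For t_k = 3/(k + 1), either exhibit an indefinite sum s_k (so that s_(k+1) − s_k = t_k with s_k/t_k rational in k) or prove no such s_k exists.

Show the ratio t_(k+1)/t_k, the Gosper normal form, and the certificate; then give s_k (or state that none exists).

t_(k+1)/t_k = (k + 1)/(k + 2).
So A=k + 1 and B=k + 2, with C=1.
f must satisfy (k + 1)·f(k+1) − (k + 1)·f(k) = 1.
d = 0 from the (1,1,0) case.
Generic f = c0 gives residual -1; -1 = 0 cannot hold, so t_k is not Gosper-summable.

none — t_k is not Gosper-summable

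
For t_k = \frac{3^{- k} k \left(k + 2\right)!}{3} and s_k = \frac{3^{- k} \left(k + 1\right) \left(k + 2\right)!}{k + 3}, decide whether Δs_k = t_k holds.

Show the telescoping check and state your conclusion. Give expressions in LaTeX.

s_(k+1) = (k + 2)*factorial(k + 3)/(3*3**k*(k + 4))
s_(k+1) − s_k = (k**3 + 5*k**2 + 6*k + 6)*factorial(k + 2)/(3*3**k*(k + 3)*(k + 4))
(s_(k+1) − s_k) − t_k = -2*(k**2 + 3*k - 3)*factorial(k + 2)/(3*3**k*(k + 3)*(k + 4))

Invalid: residual - \frac{2 \cdot 3^{- k} \left(k^{2} + 3 k - 3\right) \left(k + 2\right)!}{3 \left(k + 3\right) \left(k + 4\right)} ≠ 0.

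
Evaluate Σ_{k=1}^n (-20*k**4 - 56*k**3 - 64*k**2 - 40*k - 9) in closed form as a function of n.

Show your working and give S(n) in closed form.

S(n) = n*(-4*n**4 - 24*n**3 - 56*n**2 - 66*n - 39)

t_(k+1)/t_k = (20*k**4 + 136*k**3 + 352*k**2 + 416*k + 189)/(20*k**4 + 56*k**3 + 64*k**2 + 40*k + 9).
Normal form (A,B,C) = (1, 1, k**4 + 14*k**3/5 + 16*k**2/5 + 2*k + 9/20).
Solve (1)·f(k+1) − (1)·f(k) = k**4 + 14*k**3/5 + 16*k**2/5 + 2*k + 9/20.
From deg A=0, deg B=0, deg C=4: d=5.
Solving with deg f ≤ 5: f(k) = k*(2*k**2 + 1)*(2*k**2 + 2*k - 1)/20.
Then R = B(k−1)f/C = k*(2*k**2 + 1)*(2*k**2 + 2*k - 1)/(20*k**4 + 56*k**3 + 64*k**2 + 40*k + 9), so s_k = R(k)·t_k = k*(-4*k**4 - 4*k**3 - 2*k + 1).
Check: Δs_k = -20*k**4 - 56*k**3 - 64*k**2 - 40*k - 9. ✓
Evaluate: s_(n+1) = -4*n**5 - 24*n**4 - 56*n**3 - 66*n**2 - 39*n - 9; subtract s_(1) = -9 ⇒ S(n) = n*(-4*n**4 - 24*n**3 - 56*n**2 - 66*n - 39).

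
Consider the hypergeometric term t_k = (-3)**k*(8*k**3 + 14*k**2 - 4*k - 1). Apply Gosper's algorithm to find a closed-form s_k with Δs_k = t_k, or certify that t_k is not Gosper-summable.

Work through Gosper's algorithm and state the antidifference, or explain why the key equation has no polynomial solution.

s_k = (-3)**k*(-2*k**3 + k**2 + 4*k - 2)

Step 1: r(k) = 3*(-8*k**3 - 38*k**2 - 48*k - 17)/(8*k**3 + 14*k**2 - 4*k - 1).
A = -3, B = 1, C = k**3 + 7*k**2/4 - k/2 - 1/8.
Need (-3)·f(k+1) − (1)·f(k) = k**3 + 7*k**2/4 - k/2 - 1/8.
d = 3 from the (0,0,3) case.
Solving with deg f ≤ 3: f(k) = -(2*k - 1)*(k**2 - 2)/8.
Certificate R = B(k−1)f/C = -(2*k - 1)*(k**2 - 2)/(8*k**3 + 14*k**2 - 4*k - 1) gives s_k = (-3)**k*(-2*k**3 + k**2 + 4*k - 2).
Verify: (-3)**k*(8*k**3 + 14*k**2 - 4*k - 1) matches t_k.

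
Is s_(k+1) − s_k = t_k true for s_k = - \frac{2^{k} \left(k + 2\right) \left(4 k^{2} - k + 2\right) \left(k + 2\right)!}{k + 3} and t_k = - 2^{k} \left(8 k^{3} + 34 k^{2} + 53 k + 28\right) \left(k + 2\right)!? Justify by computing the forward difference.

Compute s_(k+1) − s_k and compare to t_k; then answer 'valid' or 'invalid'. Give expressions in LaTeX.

Invalid: residual \frac{2^{k} \left(8 k^{4} + 58 k^{3} + 151 k^{2} + 188 k + 82\right) \left(k + 2\right)!}{\left(k + 3\right) \left(k + 4\right)} ≠ 0.

s_(k+1) = -2**(k + 1)*(k + 3)*(4*k**2 + 7*k + 5)*factorial(k + 3)/(k + 4)
s_(k+1) − s_k = -2**k*(8*k**5 + 82*k**4 + 329*k**3 + 656*k**2 + 644*k + 254)*factorial(k + 2)/((k + 3)*(k + 4))
(s_(k+1) − s_k) − t_k = 2**k*(8*k**4 + 58*k**3 + 151*k**2 + 188*k + 82)*factorial(k + 2)/((k + 3)*(k + 4))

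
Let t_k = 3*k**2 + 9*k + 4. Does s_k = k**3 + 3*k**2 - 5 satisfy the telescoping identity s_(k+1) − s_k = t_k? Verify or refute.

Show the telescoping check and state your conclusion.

s_(k+1) = (k + 1)**3 + 3*(k + 1)**2 - 5
s_(k+1) − s_k = 3*k**2 + 9*k + 4
(s_(k+1) − s_k) − t_k = 0

Valid — Δs_k = t_k.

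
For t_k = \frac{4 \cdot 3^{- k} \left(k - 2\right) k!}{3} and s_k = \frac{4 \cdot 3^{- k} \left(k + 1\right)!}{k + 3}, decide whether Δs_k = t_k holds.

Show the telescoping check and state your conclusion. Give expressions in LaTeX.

Invalid: residual - \frac{8 \cdot 3^{- k} \left(k^{2} + k - 9\right) k!}{3 \left(k + 3\right) \left(k + 4\right)} ≠ 0.

s_(k+1) = 4*factorial(k + 2)/(3*3**k*(k + 4))
s_(k+1) − s_k = 4*(k**2 + 2*k - 6)*factorial(k + 1)/(3*3**k*(k + 3)*(k + 4))
(s_(k+1) − s_k) − t_k = -8*(k**2 + k - 9)*factorial(k)/(3*3**k*(k + 3)*(k + 4))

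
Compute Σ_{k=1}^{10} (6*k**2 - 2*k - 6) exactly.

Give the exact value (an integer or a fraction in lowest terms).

Σ = 2140

Ratio r(k) = (k - 3*(k + 1)**2 + 4)/(-3*k**2 + k + 3).
Take A(k)=1, B(k)=1, C(k)=k**2 - k/3 - 1.
Set up (1)·f(k+1) − (1)·f(k) − (k**2 - k/3 - 1) = 0.
deg f ≤ 3 (via 0,0,2).
A polynomial solution: f(k) = k*(k**2 - 2*k - 2)/3.
Then R = B(k−1)f/C = k*(k**2 - 2*k - 2)/(3*k**2 - k - 3), so s_k = R(k)·t_k = 2*k*(k**2 - 2*k - 2).
s_(k+1) − s_k = 6*k**2 - 2*k - 6 = t_k.
Sum = s_(11) − s_(1); s_(11) = 2134, s_(1) = -6 ⇒ 2140.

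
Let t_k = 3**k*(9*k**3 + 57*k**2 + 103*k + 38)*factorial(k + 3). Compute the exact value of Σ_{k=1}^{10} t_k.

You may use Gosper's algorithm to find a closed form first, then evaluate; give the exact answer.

Σ = 5914811763712050984

Step 1: r(k) = 3*(9*k**4 + 120*k**3 + 580*k**2 + 1183*k + 828)/(9*k**3 + 57*k**2 + 103*k + 38).
Normal form (A,B,C) = (3*k + 12, 1, k**3 + 19*k**2/3 + 103*k/9 + 38/9).
Set up (3*k + 12)·f(k+1) − (1)·f(k) − (k**3 + 19*k**2/3 + 103*k/9 + 38/9) = 0.
From deg A=1, deg B=0, deg C=3: d=2.
Solving with deg f ≤ 2: f(k) = (3*k**2 + 2*k - 2)/9.
R(k) = B(k−1)·f(k)/C(k) = (3*k**2 + 2*k - 2)/(9*k**3 + 57*k**2 + 103*k + 38); s_k = R·t_k = 3**k*(3*k**2 + 2*k - 2)*factorial(k + 3).
s_(k+1) − s_k = 3**k*(9*k**3 + 57*k**2 + 103*k + 38)*factorial(k + 3) = t_k.
Evaluate s at k=11 and k=1: 5914811763712051200 and 216; difference 5914811763712050984.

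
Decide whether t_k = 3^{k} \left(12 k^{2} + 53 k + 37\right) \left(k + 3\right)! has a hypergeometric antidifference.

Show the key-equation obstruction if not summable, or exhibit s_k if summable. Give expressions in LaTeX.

The ratio is 3*(12*k**3 + 125*k**2 + 410*k + 408)/(12*k**2 + 53*k + 37).
So A=3*k + 12 and B=1, with C=k**2 + 53*k/12 + 37/12.
Solve (3*k + 12)·f(k+1) − (1)·f(k) = k**2 + 53*k/12 + 37/12.
Degrees (1,0,2) ⇒ d ≤ 1.
Solving with deg f ≤ 1: f(k) = (4*k - 1)/12.
So s_k = (B(k−1)f/C)·t_k = ((4*k - 1)/(12*k**2 + 53*k + 37))·t_k = 3**k*(4*k - 1)*factorial(k + 3).
s_(k+1) − s_k = 3**k*(12*k**2 + 53*k + 37)*factorial(k + 3) = t_k.

Yes. s_k = 3^{k} \left(4 k - 1\right) \left(k + 3\right)!.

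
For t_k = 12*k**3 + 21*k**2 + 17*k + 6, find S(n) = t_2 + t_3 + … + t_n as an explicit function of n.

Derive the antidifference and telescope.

S(n) = 3*n**4 + 13*n**3 + 22*n**2 + 18*n - 56

The ratio is (12*k**3 + 57*k**2 + 95*k + 56)/(12*k**3 + 21*k**2 + 17*k + 6).
So A=1 and B=1, with C=k**3 + 7*k**2/4 + 17*k/12 + 1/2.
f must satisfy (1)·f(k+1) − (1)·f(k) = k**3 + 7*k**2/4 + 17*k/12 + 1/2.
Bound: deg f ≤ 4.
A polynomial solution: f(k) = k*(3*k**3 + k**2 + k + 1)/12.
So s_k = (B(k−1)f/C)·t_k = (k*(3*k**3 + k**2 + k + 1)/((4*k + 3)*(3*k**2 + 3*k + 2)))·t_k = k*(3*k**3 + k**2 + k + 1).
Verify: 12*k**3 + 21*k**2 + 17*k + 6 matches t_k.
s_(n+1) = 3*n**4 + 13*n**3 + 22*n**2 + 18*n + 6 and s_(2) = 62, so S(n) = 3*n**4 + 13*n**3 + 22*n**2 + 18*n - 56.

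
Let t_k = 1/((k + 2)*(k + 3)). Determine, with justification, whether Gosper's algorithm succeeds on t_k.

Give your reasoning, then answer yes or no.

r(k) = (k + 2)/(k + 4) after simplifying.
Take A(k)=k + 2, B(k)=k + 4, C(k)=1.
Solve (k + 2)·f(k+1) − (k + 3)·f(k) = 1.
d = 1 from the (1,1,0) case.
Solve for f: f(k) = k/2 (degree 1 ≤ 1).
Certificate R = B(k−1)f/C = k*(k + 3)/2 gives s_k = k/(2*(k + 2)).
s_(k+1) − s_k = 1/(k**2 + 5*k + 6) = t_k.

Yes. s_k = k/(2*(k + 2)).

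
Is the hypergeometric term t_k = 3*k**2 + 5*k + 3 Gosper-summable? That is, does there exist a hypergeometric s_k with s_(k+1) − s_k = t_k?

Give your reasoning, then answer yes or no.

Yes. s_k = k*(k**2 + k + 1).

The ratio is (3*k**2 + 11*k + 11)/(3*k**2 + 5*k + 3).
So A=1 and B=1, with C=k**2 + 5*k/3 + 1.
Key eq: (1)·f(k+1) = (1)·f(k) + (k**2 + 5*k/3 + 1).
Degrees (0,0,2) ⇒ d ≤ 3.
A polynomial solution: f(k) = k*(k**2 + k + 1)/3.
So s_k = (B(k−1)f/C)·t_k = (k*(k**2 + k + 1)/(3*k**2 + 5*k + 3))·t_k = k*(k**2 + k + 1).
s_(k+1) − s_k = 3*k**2 + 5*k + 3 = t_k.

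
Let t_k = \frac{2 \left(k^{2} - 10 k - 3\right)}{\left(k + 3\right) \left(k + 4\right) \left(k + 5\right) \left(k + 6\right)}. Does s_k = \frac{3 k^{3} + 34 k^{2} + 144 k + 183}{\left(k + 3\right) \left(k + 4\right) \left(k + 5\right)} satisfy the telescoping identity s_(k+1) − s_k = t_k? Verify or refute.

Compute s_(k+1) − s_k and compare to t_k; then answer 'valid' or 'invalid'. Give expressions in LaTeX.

s_(k+1) = (144*k + 3*(k + 1)**3 + 34*(k + 1)**2 + 327)/((k + 4)*(k + 5)*(k + 6))
s_(k+1) − s_k = 2*(k**2 - 10*k - 3)/(k**4 + 18*k**3 + 119*k**2 + 342*k + 360)
(s_(k+1) − s_k) − t_k = 0

Valid — Δs_k = t_k.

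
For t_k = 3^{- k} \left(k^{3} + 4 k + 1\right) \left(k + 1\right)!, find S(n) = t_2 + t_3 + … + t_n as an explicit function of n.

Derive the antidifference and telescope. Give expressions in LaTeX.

S(n) = 3^{- n} \left(- 2 \cdot 3^{n} + n^{4} n! + 4 n^{3} n! + 4 n^{2} n! - n n! - 2 n!\right)

r(k) = (k + 2)*(4*k + (k + 1)**3 + 5)/(3*(k**3 + 4*k + 1)) after simplifying.
Gosper form: A/B · C(k+1)/C(k) with A=k/3 + 2/3, B=1, C=k**3 + 4*k + 1.
f must satisfy (k/3 + 2/3)·f(k+1) − (1)·f(k) = k**3 + 4*k + 1.
Bound: deg f ≤ 2.
Coefficient equations give f(k) = 3*(k**2 - k - 1).
R(k) = B(k−1)·f(k)/C(k) = 3*(k**2 - k - 1)/(k**3 + 4*k + 1); s_k = R·t_k = 3**(1 - k)*(k**2 - k - 1)*factorial(k + 1).
Δs = (k**3 + 4*k + 1)*factorial(k + 1)/3**k, as required.
s_(n+1) = (n**2 + n - 1)*factorial(n + 2)/3**n and s_(2) = 2, so S(n) = (-2*3**n + n**4*factorial(n) + 4*n**3*factorial(n) + 4*n**2*factorial(n) - n*factorial(n) - 2*factorial(n))/3**n.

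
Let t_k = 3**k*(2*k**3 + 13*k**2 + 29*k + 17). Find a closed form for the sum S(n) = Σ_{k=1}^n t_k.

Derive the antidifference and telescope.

S(n) = 3*3**n*n**3 + 15*3**n*n**2 + 33*3**n*n + 15*3**n - 15

The ratio is 3*(2*k**3 + 19*k**2 + 61*k + 61)/(2*k**3 + 13*k**2 + 29*k + 17).
So A=3 and B=1, with C=k**3 + 13*k**2/2 + 29*k/2 + 17/2.
Key eq: (3)·f(k+1) = (1)·f(k) + (k**3 + 13*k**2/2 + 29*k/2 + 17/2).
deg f ≤ 3 (via 0,0,3).
Match coefficients ⇒ f(k) = (k**3 + 2*k**2 + 4*k - 2)/2.
Get s_k = R·t_k = 3**k*(k**3 + 2*k**2 + 4*k - 2) with R(k) = B(k−1)f(k)/C(k) = (k**3 + 2*k**2 + 4*k - 2)/(2*k**3 + 13*k**2 + 29*k + 17).
s_(k+1) − s_k = 3**k*(2*k**3 + 13*k**2 + 29*k + 17) = t_k.
Telescope: S(n) = s_(n+1) − s_(1) = 3**(n + 1)*(n**3 + 5*n**2 + 11*n + 5) − (15) = 3*3**n*n**3 + 15*3**n*n**2 + 33*3**n*n + 15*3**n - 15.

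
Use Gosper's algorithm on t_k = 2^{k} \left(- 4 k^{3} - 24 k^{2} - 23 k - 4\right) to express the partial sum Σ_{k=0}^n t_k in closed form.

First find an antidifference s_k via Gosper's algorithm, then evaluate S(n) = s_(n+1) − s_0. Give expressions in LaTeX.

t_(k+1)/t_k = 2*(4*k**3 + 36*k**2 + 83*k + 55)/(4*k**3 + 24*k**2 + 23*k + 4).
A = 2, B = 1, C = k**3 + 6*k**2 + 23*k/4 + 1.
f must satisfy (2)·f(k+1) − (1)·f(k) = k**3 + 6*k**2 + 23*k/4 + 1.
Bound: deg f ≤ 3.
A polynomial solution: f(k) = (4*k**3 - k - 2)/4.
Then R = B(k−1)f/C = (4*k**3 - k - 2)/(4*k**3 + 24*k**2 + 23*k + 4), so s_k = R(k)·t_k = 2**k*(-4*k**3 + k + 2).
s_(k+1) − s_k = 2**k*(4*k**3 + k - 8*(k + 1)**3 + 4) = t_k.
Telescope: S(n) = s_(n+1) − s_(0) = 2**(n + 1)*(-4*n**3 - 12*n**2 - 11*n - 1) − (2) = -8*2**n*n**3 - 24*2**n*n**2 - 22*2**n*n - 2*2**n - 2.

S(n) = - 8 \cdot 2^{n} n^{3} - 24 \cdot 2^{n} n^{2} - 22 \cdot 2^{n} n - 2 \cdot 2^{n} - 2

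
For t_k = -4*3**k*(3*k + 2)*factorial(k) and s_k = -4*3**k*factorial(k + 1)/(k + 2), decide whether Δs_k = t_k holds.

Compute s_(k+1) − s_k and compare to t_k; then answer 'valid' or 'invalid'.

Invalid: residual 4*3**k*(3*k**2 + 8*k + 3)*factorial(k)/((k + 2)*(k + 3)) ≠ 0.

s_(k+1) = -12*3**k*factorial(k + 2)/(k + 3)
s_(k+1) − s_k = -4*3**k*(3*k**2 + 11*k + 9)*factorial(k + 1)/((k + 2)*(k + 3))
(s_(k+1) − s_k) − t_k = 4*3**k*(3*k**2 + 8*k + 3)*factorial(k)/((k + 2)*(k + 3))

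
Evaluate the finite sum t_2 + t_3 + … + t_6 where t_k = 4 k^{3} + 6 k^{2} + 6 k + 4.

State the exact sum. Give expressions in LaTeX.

Σ = 2440

Step 1: r(k) = (2*k**3 + 9*k**2 + 15*k + 10)/(2*k**3 + 3*k**2 + 3*k + 2).
Factor: A=1; B=1; C=k**3 + 3*k**2/2 + 3*k/2 + 1.
f must satisfy (1)·f(k+1) − (1)·f(k) = k**3 + 3*k**2/2 + 3*k/2 + 1.
From deg A=0, deg B=0, deg C=3: d=4.
Match coefficients ⇒ f(k) = k*(k + 1)*(k**2 - k + 2)/4.
Get s_k = R·t_k = k*(k**3 + k + 2) with R(k) = B(k−1)f(k)/C(k) = k*(k**2 - k + 2)/(2*(2*k**2 + k + 2)).
Check: Δs_k = 4*k**3 + 6*k**2 + 6*k + 4. ✓
Evaluate s at k=7 and k=2: 2464 and 24; difference 2440.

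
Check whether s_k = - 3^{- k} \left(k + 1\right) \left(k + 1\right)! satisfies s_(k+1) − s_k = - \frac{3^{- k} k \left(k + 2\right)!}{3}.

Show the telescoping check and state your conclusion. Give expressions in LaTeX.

Invalid: residual \frac{3^{- k} \left(k - 1\right) \left(k + 1\right)!}{3} ≠ 0.

s_(k+1) = -(k + 2)*factorial(k + 2)/(3*3**k)
s_(k+1) − s_k = -(k**2 + k + 1)*factorial(k + 1)/(3*3**k)
(s_(k+1) − s_k) − t_k = (k - 1)*factorial(k + 1)/(3*3**k)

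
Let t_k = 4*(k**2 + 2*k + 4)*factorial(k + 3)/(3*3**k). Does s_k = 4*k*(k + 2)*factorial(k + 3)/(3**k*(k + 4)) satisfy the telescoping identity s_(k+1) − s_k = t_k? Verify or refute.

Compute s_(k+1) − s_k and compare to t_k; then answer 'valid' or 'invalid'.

Invalid: residual -8*(k**3 + 6*k**2 + 9*k + 16)*factorial(k + 3)/(3*3**k*(k + 4)*(k + 5)) ≠ 0.

s_(k+1) = 4*(k + 1)*(k + 3)*factorial(k + 4)/(3*3**k*(k + 5))
s_(k+1) − s_k = 4*(k**4 + 9*k**3 + 30*k**2 + 58*k + 48)*factorial(k + 3)/(3*3**k*(k + 4)*(k + 5))
(s_(k+1) − s_k) − t_k = -8*(k**3 + 6*k**2 + 9*k + 16)*factorial(k + 3)/(3*3**k*(k + 4)*(k + 5))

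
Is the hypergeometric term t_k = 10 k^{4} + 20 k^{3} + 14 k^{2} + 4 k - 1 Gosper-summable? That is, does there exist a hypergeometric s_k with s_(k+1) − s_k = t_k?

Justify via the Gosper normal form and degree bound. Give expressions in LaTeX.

r(k) = (10*k**4 + 60*k**3 + 134*k**2 + 132*k + 47)/(10*k**4 + 20*k**3 + 14*k**2 + 4*k - 1) after simplifying.
Take A(k)=1, B(k)=1, C(k)=k**4 + 2*k**3 + 7*k**2/5 + 2*k/5 - 1/10.
Solve (1)·f(k+1) − (1)·f(k) = k**4 + 2*k**3 + 7*k**2/5 + 2*k/5 - 1/10.
d = 5 from the (0,0,4) case.
Solve for f: f(k) = k*(2*k**4 - 2*k**2 - 1)/10 (degree 5 ≤ 5).
Then R = B(k−1)f/C = k*(2*k**4 - 2*k**2 - 1)/(10*k**4 + 20*k**3 + 14*k**2 + 4*k - 1), so s_k = R(k)·t_k = 2*k**5 - 2*k**3 - k.
Verify: 10*k**4 + 20*k**3 + 14*k**2 + 4*k - 1 matches t_k.

Yes. s_k = 2 k^{5} - 2 k^{3} - k.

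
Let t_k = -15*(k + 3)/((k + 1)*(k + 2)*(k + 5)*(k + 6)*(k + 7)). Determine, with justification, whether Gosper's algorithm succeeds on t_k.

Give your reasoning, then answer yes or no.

Compute t_(k+1)/t_k: get (k + 1)*(k + 4)*(k + 5)/((k + 3)**2*(k + 8)).
Normal form (A,B,C) = (k + 1, k + 8, k**3 + 10*k**2 + 33*k + 36).
Solve (k + 1)·f(k+1) − (k + 7)·f(k) = k**3 + 10*k**2 + 33*k + 36.
From deg A=1, deg B=1, deg C=3: d=6.
Solving with deg f ≤ 6: f(k) = k*(k + 2)*(k + 3)*(k + 4)*(k**2 + 12*k + 41)/90.
Certificate R = B(k−1)f/C = k*(k + 2)*(k + 7)*(k**2 + 12*k + 41)/(90*(k + 3)) gives s_k = k*(-k**2 - 12*k - 41)/(6*(k**3 + 12*k**2 + 41*k + 30)).
s_(k+1) − s_k = 15*(-k - 3)/(k**5 + 21*k**4 + 163*k**3 + 567*k**2 + 844*k + 420) = t_k.

Yes. s_k = k*(-k**2 - 12*k - 41)/(6*(k**3 + 12*k**2 + 41*k + 30)).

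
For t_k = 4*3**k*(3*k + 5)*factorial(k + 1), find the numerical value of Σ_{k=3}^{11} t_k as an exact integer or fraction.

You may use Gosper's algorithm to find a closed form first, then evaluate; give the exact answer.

Σ = 13237176643888608

Compute t_(k+1)/t_k: get 3*(k + 2)*(3*k + 8)/(3*k + 5).
Take A(k)=3*k + 6, B(k)=1, C(k)=k + 5/3.
Key eq: (3*k + 6)·f(k+1) = (1)·f(k) + (k + 5/3).
From deg A=1, deg B=0, deg C=1: d=0.
Match coefficients ⇒ f(k) = 1/3.
Certificate R = B(k−1)f/C = 1/(3*k + 5) gives s_k = 4*3**k*factorial(k + 1).
Δs = 4*3**k*(3*k + 5)*factorial(k + 1), as required.
Evaluate s at k=12 and k=3: 13237176643891200 and 2592; difference 13237176643888608.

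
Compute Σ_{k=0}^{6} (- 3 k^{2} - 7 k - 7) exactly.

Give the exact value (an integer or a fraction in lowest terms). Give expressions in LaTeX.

The ratio is (3*k**2 + 13*k + 17)/(3*k**2 + 7*k + 7).
A = 1, B = 1, C = k**2 + 7*k/3 + 7/3.
Key eq: (1)·f(k+1) = (1)·f(k) + (k**2 + 7*k/3 + 7/3).
Bound: deg f ≤ 3.
A polynomial solution: f(k) = k*(k**2 + 2*k + 4)/3.
R(k) = B(k−1)·f(k)/C(k) = k*(k**2 + 2*k + 4)/(3*k**2 + 7*k + 7); s_k = R·t_k = k*(-k**2 - 2*k - 4).
Verify: -3*k**2 - 7*k - 7 matches t_k.
Telescoping: Σ = s_(7) − s_(0) = -469 − (0) = -469.

Σ = -469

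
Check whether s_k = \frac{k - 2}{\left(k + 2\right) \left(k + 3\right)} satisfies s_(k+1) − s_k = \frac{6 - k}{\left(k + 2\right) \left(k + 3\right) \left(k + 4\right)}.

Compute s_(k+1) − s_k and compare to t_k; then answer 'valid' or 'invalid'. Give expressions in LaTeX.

valid (s_(k+1) − s_k reduces to t_k)

s_(k+1) = (k - 1)/((k + 3)*(k + 4))
s_(k+1) − s_k = (6 - k)/(k**3 + 9*k**2 + 26*k + 24)
(s_(k+1) − s_k) − t_k = 0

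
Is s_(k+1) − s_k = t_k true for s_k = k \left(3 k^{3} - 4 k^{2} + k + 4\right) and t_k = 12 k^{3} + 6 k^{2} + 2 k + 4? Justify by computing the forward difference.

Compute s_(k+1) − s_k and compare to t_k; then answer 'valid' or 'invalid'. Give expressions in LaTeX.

Valid: the claim telescopes to t_k.

s_(k+1) = (k + 1)*(k + 3*(k + 1)**3 - 4*(k + 1)**2 + 5)
s_(k+1) − s_k = 12*k**3 + 6*k**2 + 2*k + 4
(s_(k+1) − s_k) − t_k = 0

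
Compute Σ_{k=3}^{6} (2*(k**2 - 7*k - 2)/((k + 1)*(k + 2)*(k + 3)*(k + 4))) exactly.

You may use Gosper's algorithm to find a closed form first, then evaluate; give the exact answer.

Σ = -11/180

r(k) = (k + 1)*(7*k - (k + 1)**2 + 9)/((k + 5)*(-k**2 + 7*k + 2)) after simplifying.
Normal form (A,B,C) = (k + 1, k + 5, k**2 - 7*k - 2).
Key eq: (k + 1)·f(k+1) = (k + 4)·f(k) + (k**2 - 7*k - 2).
deg f ≤ 3 (via 1,1,2).
Solving with deg f ≤ 3: f(k) = -k*(k**2 + 12*k - 1)/6.
Then R = B(k−1)f/C = -k*(k + 4)*(k**2 + 12*k - 1)/(6*(k**2 - 7*k - 2)), so s_k = R(k)·t_k = k*(-k**2 - 12*k + 1)/(3*(k + 1)*(k + 2)*(k + 3)).
Verify: 2*(k**2 - 7*k - 2)/(k**4 + 10*k**3 + 35*k**2 + 50*k + 24) matches t_k.
Sum = s_(7) − s_(3); s_(7) = -77/180, s_(3) = -11/30 ⇒ -11/180.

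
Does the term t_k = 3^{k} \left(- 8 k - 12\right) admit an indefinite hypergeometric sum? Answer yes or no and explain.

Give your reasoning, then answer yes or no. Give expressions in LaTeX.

Yes. s_k = - 4 \cdot 3^{k} k.

r(k) = 3*(2*k + 5)/(2*k + 3) after simplifying.
Take A(k)=3, B(k)=1, C(k)=k + 3/2.
Solve (3)·f(k+1) − (1)·f(k) = k + 3/2.
From deg A=0, deg B=0, deg C=1: d=1.
Coefficient equations give f(k) = k/2.
R(k) = B(k−1)·f(k)/C(k) = k/(2*k + 3); s_k = R·t_k = -4*3**k*k.
s_(k+1) − s_k = 3**k*(-8*k - 12) = t_k.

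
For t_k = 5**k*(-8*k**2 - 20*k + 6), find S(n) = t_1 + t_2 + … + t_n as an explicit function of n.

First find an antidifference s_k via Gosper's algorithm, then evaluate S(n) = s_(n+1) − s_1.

t_(k+1)/t_k = 5*(4*k**2 + 18*k + 11)/(4*k**2 + 10*k - 3).
Factor: A=5; B=1; C=k**2 + 5*k/2 - 3/4.
Need (5)·f(k+1) − (1)·f(k) = k**2 + 5*k/2 - 3/4.
Degrees (0,0,2) ⇒ d ≤ 2.
Solving with deg f ≤ 2: f(k) = (k**2 - 2)/4.
So s_k = (B(k−1)f/C)·t_k = ((k**2 - 2)/(4*k**2 + 10*k - 3))·t_k = 2*5**k*(2 - k**2).
s_(k+1) − s_k = 5**k*(-8*k**2 - 20*k + 6) = t_k.
Σ_(k=1)^n t_k = s_(n+1) − s_(1) = (10*5**n*(-n**2 - 2*n + 1)) − (10), i.e. -10*5**n*n**2 - 20*5**n*n + 10*5**n - 10.

S(n) = -10*5**n*n**2 - 20*5**n*n + 10*5**n - 10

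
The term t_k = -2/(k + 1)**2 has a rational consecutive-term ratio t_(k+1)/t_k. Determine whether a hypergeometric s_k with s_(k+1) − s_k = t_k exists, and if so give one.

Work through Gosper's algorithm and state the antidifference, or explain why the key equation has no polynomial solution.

Ratio r(k) = (k + 1)**2/(k + 2)**2.
Gosper form: A/B · C(k+1)/C(k) with A=k**2 + 2*k + 1, B=k**2 + 4*k + 4, C=1.
Set up (k**2 + 2*k + 1)·f(k+1) − (k**2 + 2*k + 1)·f(k) − (1) = 0.
From deg A=2, deg B=2, deg C=0: d=0.
Write f(k) = c0. Then LHS − RHS = -1, requiring -1 = 0: contradictory. No certificate.

no hypergeometric antidifference exists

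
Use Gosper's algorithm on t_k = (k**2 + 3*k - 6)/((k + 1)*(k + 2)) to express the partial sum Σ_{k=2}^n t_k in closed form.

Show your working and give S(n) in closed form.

t_(k+1)/t_k = (k + 1)*(3*k + (k + 1)**2 - 3)/((k + 3)*(k**2 + 3*k - 6)).
Factor: A=k + 1; B=k + 3; C=k**2 + 3*k - 6.
Solve (k + 1)·f(k+1) − (k + 2)·f(k) = k**2 + 3*k - 6.
d = 2 from the (1,1,2) case.
A polynomial solution: f(k) = k*(k - 7).
Then R = B(k−1)f/C = k*(k - 7)*(k + 2)/(k**2 + 3*k - 6), so s_k = R(k)·t_k = k*(k - 7)/(k + 1).
Δs = (k**2 + 3*k - 6)/(k**2 + 3*k + 2), as required.
Σ_(k=2)^n t_k = s_(n+1) − s_(2) = ((n**2 - 5*n - 6)/(n + 2)) − (-10/3), i.e. (3*n**2 - 5*n + 2)/(3*(n + 2)).

S(n) = (3*n**2 - 5*n + 2)/(3*(n + 2))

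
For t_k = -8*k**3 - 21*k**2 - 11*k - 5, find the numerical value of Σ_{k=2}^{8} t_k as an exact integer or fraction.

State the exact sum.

t_(k+1)/t_k = (8*k**3 + 45*k**2 + 77*k + 45)/(8*k**3 + 21*k**2 + 11*k + 5).
Normal form (A,B,C) = (1, 1, k**3 + 21*k**2/8 + 11*k/8 + 5/8).
Need (1)·f(k+1) − (1)·f(k) = k**3 + 21*k**2/8 + 11*k/8 + 5/8.
d = 4 from the (0,0,3) case.
Solving with deg f ≤ 4: f(k) = k*(2*k**3 + 3*k**2 - 3*k + 3)/8.
Certificate R = B(k−1)f/C = k*(2*k**3 + 3*k**2 - 3*k + 3)/(8*k**3 + 21*k**2 + 11*k + 5) gives s_k = k*(-2*k**3 - 3*k**2 + 3*k - 3).
Verify: -8*k**3 - 21*k**2 - 11*k - 5 matches t_k.
Σ_(k=2)^(8) t_k = s_(9) − s_(2) = -15093 − (-50) = -15043.

Σ = -15043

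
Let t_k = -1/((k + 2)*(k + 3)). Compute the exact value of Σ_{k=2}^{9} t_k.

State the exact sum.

Compute t_(k+1)/t_k: get (k + 2)/(k + 4).
Gosper form: A/B · C(k+1)/C(k) with A=k + 2, B=k + 4, C=1.
Solve (k + 2)·f(k+1) − (k + 3)·f(k) = 1.
From deg A=1, deg B=1, deg C=0: d=1.
Solving with deg f ≤ 1: f(k) = k/2.
So s_k = (B(k−1)f/C)·t_k = (k*(k + 3)/2)·t_k = -k/(2*k + 4).
Check: Δs_k = -1/(k**2 + 5*k + 6). ✓
Evaluate s at k=10 and k=2: -5/12 and -1/4; difference -1/6.

Σ = -1/6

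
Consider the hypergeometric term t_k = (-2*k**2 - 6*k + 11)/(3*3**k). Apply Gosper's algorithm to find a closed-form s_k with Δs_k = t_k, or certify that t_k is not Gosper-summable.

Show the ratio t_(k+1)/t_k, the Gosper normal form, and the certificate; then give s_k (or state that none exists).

s_k = (k**2 + 4*k - 3)/3**k

Step 1: r(k) = (2*k**2 + 10*k - 3)/(3*(2*k**2 + 6*k - 11)).
Factor: A=1/3; B=1; C=k**2 + 3*k - 11/2.
f must satisfy (1/3)·f(k+1) − (1)·f(k) = k**2 + 3*k - 11/2.
From deg A=0, deg B=0, deg C=2: d=2.
Match coefficients ⇒ f(k) = -3*(k**2 + 4*k - 3)/2.
R(k) = B(k−1)·f(k)/C(k) = -3*(k**2 + 4*k - 3)/(2*k**2 + 6*k - 11); s_k = R·t_k = (k**2 + 4*k - 3)/3**k.
Δs = (-2*k**2 - 6*k + 11)/(3*3**k), as required.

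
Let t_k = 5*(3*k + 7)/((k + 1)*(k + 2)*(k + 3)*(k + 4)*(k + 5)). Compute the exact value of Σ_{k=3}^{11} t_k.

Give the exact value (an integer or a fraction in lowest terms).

t_(k+1)/t_k = (k + 1)*(3*k + 10)/((k + 6)*(3*k + 7)).
Normal form (A,B,C) = (k + 1, k + 6, k + 7/3).
f must satisfy (k + 1)·f(k+1) − (k + 5)·f(k) = k + 7/3.
From deg A=1, deg B=1, deg C=1: d=4.
Solve for f: f(k) = k*(k + 2)*(k**2 + 8*k + 19)/36 (degree 4 ≤ 4).
So s_k = (B(k−1)f/C)·t_k = (k*(k + 2)*(k + 5)*(k**2 + 8*k + 19)/(12*(3*k + 7)))·t_k = 5*k*(k**2 + 8*k + 19)/(12*(k**3 + 8*k**2 + 19*k + 12)).
Check: Δs_k = 5*(3*k + 7)/(k**5 + 15*k**4 + 85*k**3 + 225*k**2 + 274*k + 120). ✓
Telescoping: Σ = s_(12) − s_(3) = 259/624 − (65/168) = 41/1456.

Σ = 41/1456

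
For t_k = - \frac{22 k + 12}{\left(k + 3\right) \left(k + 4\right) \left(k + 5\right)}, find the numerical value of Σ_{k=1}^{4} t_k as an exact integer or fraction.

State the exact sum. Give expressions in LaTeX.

Ratio r(k) = (k + 3)*(11*k + 17)/((k + 6)*(11*k + 6)).
A = k + 3, B = k + 6, C = k + 6/11.
f must satisfy (k + 3)·f(k+1) − (k + 5)·f(k) = k + 6/11.
Degrees (1,1,1) ⇒ d ≤ 2.
Coefficient equations give f(k) = k*(13*k + 3)/88.
Certificate R = B(k−1)f/C = k*(k + 5)*(13*k + 3)/(8*(11*k + 6)) gives s_k = -k*(13*k + 3)/(4*(k + 3)*(k + 4)).
Check: Δs_k = 2*(-11*k - 6)/(k**3 + 12*k**2 + 47*k + 60). ✓
Telescoping: Σ = s_(5) − s_(1) = -85/72 − (-1/5) = -353/360.

Σ = -353/360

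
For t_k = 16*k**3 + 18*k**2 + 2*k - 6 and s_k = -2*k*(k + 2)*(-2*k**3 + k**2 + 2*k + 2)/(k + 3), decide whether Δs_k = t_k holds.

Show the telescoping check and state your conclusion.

s_(k+1) = 2*(2*k**5 + 13*k**4 + 28*k**3 + 20*k**2 - 6*k - 9)/(k + 4)
s_(k+1) − s_k = 2*(8*k**5 + 59*k**4 + 126*k**3 + 82*k**2 - 11*k - 27)/(k**2 + 7*k + 12)
(s_(k+1) − s_k) − t_k = 2*(-6*k**4 - 34*k**3 - 30*k**2 - 2*k + 9)/(k**2 + 7*k + 12)

Invalid: residual 2*(-6*k**4 - 34*k**3 - 30*k**2 - 2*k + 9)/(k**2 + 7*k + 12) ≠ 0.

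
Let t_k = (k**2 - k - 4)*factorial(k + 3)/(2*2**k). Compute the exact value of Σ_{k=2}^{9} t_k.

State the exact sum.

The ratio is (k**3 + 5*k**2 - 16)/(2*(k**2 - k - 4)).
Normal form (A,B,C) = (k/2 + 2, 1, k**2 - k - 4).
Need (k/2 + 2)·f(k+1) − (1)·f(k) = k**2 - k - 4.
deg f ≤ 1 (via 1,0,2).
Solving with deg f ≤ 1: f(k) = 2*(k - 4).
Certificate R = B(k−1)f/C = 2*(k - 4)/(k**2 - k - 4) gives s_k = (k - 4)*factorial(k + 3)/2**k.
Δs = (k**2 - k - 4)*factorial(k + 3)/(2*2**k), as required.
Σ_(k=2)^(9) t_k = s_(10) − s_(2) = 36486450 − (-60) = 36486510.

Σ = 36486510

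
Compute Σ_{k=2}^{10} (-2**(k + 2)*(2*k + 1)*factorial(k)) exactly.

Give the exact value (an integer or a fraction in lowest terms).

Step 1: r(k) = 2*(k + 1)*(2*k + 3)/(2*k + 1).
Factor: A=2*k + 2; B=1; C=k + 1/2.
Need (2*k + 2)·f(k+1) − (1)·f(k) = k + 1/2.
Bound: deg f ≤ 0.
A polynomial solution: f(k) = 1/2.
Then R = B(k−1)f/C = 1/(2*k + 1), so s_k = R(k)·t_k = -2**(k + 2)*factorial(k).
s_(k+1) − s_k = -2**(k + 2)*(2*k + 1)*factorial(k) = t_k.
Evaluate s at k=11 and k=2: -326998425600 and -32; difference -326998425568.

Σ = -326998425568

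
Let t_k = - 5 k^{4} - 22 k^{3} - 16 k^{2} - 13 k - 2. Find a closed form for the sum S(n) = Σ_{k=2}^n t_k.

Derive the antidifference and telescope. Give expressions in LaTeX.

r(k) = (5*k**4 + 42*k**3 + 112*k**2 + 131*k + 58)/(5*k**4 + 22*k**3 + 16*k**2 + 13*k + 2) after simplifying.
Factor: A=1; B=1; C=k**4 + 22*k**3/5 + 16*k**2/5 + 13*k/5 + 2/5.
f must satisfy (1)·f(k+1) − (1)·f(k) = k**4 + 22*k**3/5 + 16*k**2/5 + 13*k/5 + 2/5.
Bound: deg f ≤ 5.
Solving with deg f ≤ 5: f(k) = k*(k**4 + 3*k**3 - 4*k**2 + 4*k - 2)/5.
Then R = B(k−1)f/C = k*(k**4 + 3*k**3 - 4*k**2 + 4*k - 2)/(5*k**4 + 22*k**3 + 16*k**2 + 13*k + 2), so s_k = R(k)·t_k = k*(-k**4 - 3*k**3 + 4*k**2 - 4*k + 2).
Δs = -5*k**4 - 22*k**3 - 16*k**2 - 13*k - 2, as required.
Telescope: S(n) = s_(n+1) − s_(2) = -n**5 - 8*n**4 - 18*n**3 - 20*n**2 - 11*n - 2 − (-60) = -n**5 - 8*n**4 - 18*n**3 - 20*n**2 - 11*n + 58.

S(n) = - n^{5} - 8 n^{4} - 18 n^{3} - 20 n^{2} - 11 n + 58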